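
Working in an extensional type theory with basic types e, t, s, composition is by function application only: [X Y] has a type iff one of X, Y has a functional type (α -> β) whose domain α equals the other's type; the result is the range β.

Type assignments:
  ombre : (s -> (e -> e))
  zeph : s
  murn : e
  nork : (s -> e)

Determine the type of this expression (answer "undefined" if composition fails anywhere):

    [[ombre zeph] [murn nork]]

[ombre zeph]: (s -> (e -> e)) applied to s yields (e -> e).
At [murn nork]: neither e nor (s -> e) can take the other as argument; the node is ill-typed.

undefined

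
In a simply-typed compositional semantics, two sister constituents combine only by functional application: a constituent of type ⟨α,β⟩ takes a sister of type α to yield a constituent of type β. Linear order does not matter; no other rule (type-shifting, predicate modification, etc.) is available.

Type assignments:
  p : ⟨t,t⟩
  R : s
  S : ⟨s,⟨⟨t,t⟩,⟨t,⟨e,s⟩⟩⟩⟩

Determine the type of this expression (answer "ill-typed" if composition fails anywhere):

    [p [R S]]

[R S]: functor S : ⟨s,⟨⟨t,t⟩,⟨t,⟨e,s⟩⟩⟩⟩, argument R : s; result ⟨⟨t,t⟩,⟨t,⟨e,s⟩⟩⟩.
[p [R S]]: functor [R S] : ⟨⟨t,t⟩,⟨t,⟨e,s⟩⟩⟩, argument p : ⟨t,t⟩; result ⟨t,⟨e,s⟩⟩.

⟨t,⟨e,s⟩⟩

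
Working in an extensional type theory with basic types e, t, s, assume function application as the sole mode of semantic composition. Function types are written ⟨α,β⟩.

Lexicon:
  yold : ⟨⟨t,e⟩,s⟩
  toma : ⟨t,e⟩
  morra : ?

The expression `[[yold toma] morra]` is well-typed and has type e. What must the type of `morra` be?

At [[yold toma] morra] (required: e): [yold toma] is s, which is not a function with range e; hence morra is the functor — type ⟨s,e⟩.

⟨s,e⟩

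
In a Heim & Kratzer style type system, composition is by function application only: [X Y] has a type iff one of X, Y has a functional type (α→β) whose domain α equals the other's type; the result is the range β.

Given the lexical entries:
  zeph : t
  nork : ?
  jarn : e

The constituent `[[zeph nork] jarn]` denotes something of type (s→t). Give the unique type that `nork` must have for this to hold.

At [[zeph nork] jarn] (required: (s→t)): jarn is e, which is not a function with range (s→t); hence [zeph nork] is the functor — type (e→(s→t)).
At [zeph nork] (required: (e→(s→t))): zeph is t, which is not a function with range (e→(s→t)); hence nork is the functor — type (t→(e→(s→t))).

(t→(e→(s→t)))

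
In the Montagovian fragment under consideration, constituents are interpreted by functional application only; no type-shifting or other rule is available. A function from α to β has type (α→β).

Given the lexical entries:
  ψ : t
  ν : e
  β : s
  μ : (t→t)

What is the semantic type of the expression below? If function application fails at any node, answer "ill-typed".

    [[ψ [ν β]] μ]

ill-typed

At [ν β]: neither e nor s can take the other as argument; the node is ill-typed.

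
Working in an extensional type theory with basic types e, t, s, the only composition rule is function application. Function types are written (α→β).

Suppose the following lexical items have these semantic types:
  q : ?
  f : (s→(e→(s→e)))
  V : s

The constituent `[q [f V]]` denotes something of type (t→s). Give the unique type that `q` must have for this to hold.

For [q [f V]] to have type (t→s) with [f V] of type (e→(s→e)), q must be the function: q : ((e→(s→e))→(t→s)).

((e→(s→e))→(t→s))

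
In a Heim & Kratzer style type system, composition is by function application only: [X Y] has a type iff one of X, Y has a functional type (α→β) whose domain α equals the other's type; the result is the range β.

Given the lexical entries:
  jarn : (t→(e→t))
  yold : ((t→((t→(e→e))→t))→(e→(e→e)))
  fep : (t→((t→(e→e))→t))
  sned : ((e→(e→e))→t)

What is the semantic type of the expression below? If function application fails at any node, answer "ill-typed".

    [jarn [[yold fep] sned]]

[yold fep]: yold is ((t→((t→(e→e))→t))→(e→(e→e))), fep is (t→((t→(e→e))→t)); result (e→(e→e)).
[[yold fep] sned]: sned is ((e→(e→e))→t), [yold fep] is (e→(e→e)); result t.
[jarn [[yold fep] sned]]: jarn is (t→(e→t)), [[yold fep] sned] is t; result (e→t).

(e→t)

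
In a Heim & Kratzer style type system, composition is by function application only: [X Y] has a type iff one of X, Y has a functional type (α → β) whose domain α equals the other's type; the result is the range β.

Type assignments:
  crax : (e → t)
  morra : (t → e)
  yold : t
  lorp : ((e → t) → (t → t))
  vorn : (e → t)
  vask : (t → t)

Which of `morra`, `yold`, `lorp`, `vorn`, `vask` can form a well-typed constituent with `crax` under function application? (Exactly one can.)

lorp

morra : (t → e) — no; crax wants e, and morra wants t.
yold : t — no; crax wants e, and yold wants nothing (atomic).
lorp — combines: lorp : ((e → t) → (t → t)) takes crax : (e → t) as argument, giving (t → t).
vorn : (e → t) — no; crax wants e, and vorn wants e.
vask : (t → t) — no; crax wants e, and vask wants t.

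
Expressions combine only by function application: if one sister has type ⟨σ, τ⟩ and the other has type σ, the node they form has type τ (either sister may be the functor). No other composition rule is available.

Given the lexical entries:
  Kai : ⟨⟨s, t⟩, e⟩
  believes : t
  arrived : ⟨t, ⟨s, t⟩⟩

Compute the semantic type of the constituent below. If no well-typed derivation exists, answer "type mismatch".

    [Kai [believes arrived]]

e

[believes arrived]: arrived is ⟨t, ⟨s, t⟩⟩, believes is t; result ⟨s, t⟩.
[Kai [believes arrived]]: Kai is ⟨⟨s, t⟩, e⟩, [believes arrived] is ⟨s, t⟩; result e.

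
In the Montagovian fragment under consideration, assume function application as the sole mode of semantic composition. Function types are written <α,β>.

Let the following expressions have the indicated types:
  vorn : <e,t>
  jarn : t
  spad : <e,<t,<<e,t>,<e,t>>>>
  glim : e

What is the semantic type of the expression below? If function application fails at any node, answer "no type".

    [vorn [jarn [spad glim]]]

[spad glim]: <e,<t,<<e,t>,<e,t>>>> applied to e yields <t,<<e,t>,<e,t>>>.
[jarn [spad glim]]: <t,<<e,t>,<e,t>>> applied to t yields <<e,t>,<e,t>>.
[vorn [jarn [spad glim]]]: <<e,t>,<e,t>> applied to <e,t> yields <e,t>.

<e,t>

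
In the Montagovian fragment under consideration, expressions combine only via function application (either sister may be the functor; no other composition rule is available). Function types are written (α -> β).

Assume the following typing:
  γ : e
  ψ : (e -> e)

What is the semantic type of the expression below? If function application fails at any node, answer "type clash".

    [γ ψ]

e

[γ ψ]: functor ψ : (e -> e), argument γ : e; result e.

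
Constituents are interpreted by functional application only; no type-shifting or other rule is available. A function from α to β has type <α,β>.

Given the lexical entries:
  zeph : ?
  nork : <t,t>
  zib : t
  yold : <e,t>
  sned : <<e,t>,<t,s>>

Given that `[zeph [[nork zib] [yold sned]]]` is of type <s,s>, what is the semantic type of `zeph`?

<s,<s,s>>

For [zeph [[nork zib] [yold sned]]] to have type <s,s> with [[nork zib] [yold sned]] of type s, zeph must be the function: zeph : <s,<s,s>>.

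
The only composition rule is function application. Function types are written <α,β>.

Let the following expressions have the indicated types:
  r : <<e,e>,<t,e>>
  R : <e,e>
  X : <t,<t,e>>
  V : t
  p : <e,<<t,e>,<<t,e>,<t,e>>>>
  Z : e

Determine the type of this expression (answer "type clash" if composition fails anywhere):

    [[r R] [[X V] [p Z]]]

<t,e>

[r R]: r is <<e,e>,<t,e>>, R is <e,e>; result <t,e>.
[X V]: X is <t,<t,e>>, V is t; result <t,e>.
[p Z]: p is <e,<<t,e>,<<t,e>,<t,e>>>>, Z is e; result <<t,e>,<<t,e>,<t,e>>>.
[[X V] [p Z]]: [p Z] is <<t,e>,<<t,e>,<t,e>>>, [X V] is <t,e>; result <<t,e>,<t,e>>.
[[r R] [[X V] [p Z]]]: [[X V] [p Z]] is <<t,e>,<t,e>>, [r R] is <t,e>; result <t,e>.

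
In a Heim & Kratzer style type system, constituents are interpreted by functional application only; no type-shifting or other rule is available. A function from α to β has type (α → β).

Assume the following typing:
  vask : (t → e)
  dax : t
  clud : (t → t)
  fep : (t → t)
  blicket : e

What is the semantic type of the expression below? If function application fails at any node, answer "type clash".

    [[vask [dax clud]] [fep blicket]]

[dax clud]: functor clud : (t → t), argument dax : t; result t.
[vask [dax clud]]: functor vask : (t → e), argument [dax clud] : t; result e.
[fep blicket]: (t → t) and e cannot combine by function application — type clash.

type clash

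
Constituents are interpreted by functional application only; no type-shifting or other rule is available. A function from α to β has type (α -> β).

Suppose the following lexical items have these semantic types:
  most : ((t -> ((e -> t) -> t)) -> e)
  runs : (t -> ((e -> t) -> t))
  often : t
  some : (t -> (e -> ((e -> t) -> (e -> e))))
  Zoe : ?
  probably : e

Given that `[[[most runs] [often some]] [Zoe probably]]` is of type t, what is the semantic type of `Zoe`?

At [[[most runs] [often some]] [Zoe probably]] (required: t): [[most runs] [often some]] is ((e -> t) -> (e -> e)), which is not a function with range t; hence [Zoe probably] is the functor — type (((e -> t) -> (e -> e)) -> t).
At [Zoe probably] (required: (((e -> t) -> (e -> e)) -> t)): probably is e, which is not a function with range (((e -> t) -> (e -> e)) -> t); hence Zoe is the functor — type (e -> (((e -> t) -> (e -> e)) -> t)).

(e -> (((e -> t) -> (e -> e)) -> t))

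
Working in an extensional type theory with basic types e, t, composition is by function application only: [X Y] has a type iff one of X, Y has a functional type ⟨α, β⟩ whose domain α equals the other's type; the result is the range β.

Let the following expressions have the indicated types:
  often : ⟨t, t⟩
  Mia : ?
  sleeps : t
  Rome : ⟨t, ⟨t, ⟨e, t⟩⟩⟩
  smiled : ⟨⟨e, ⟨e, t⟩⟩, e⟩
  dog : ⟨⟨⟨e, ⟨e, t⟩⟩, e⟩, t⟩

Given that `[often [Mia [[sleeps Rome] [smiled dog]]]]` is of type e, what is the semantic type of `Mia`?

⟨⟨e, t⟩, ⟨⟨t, t⟩, e⟩⟩

[often [Mia [[sleeps Rome] [smiled dog]]]] is required to be e. often : ⟨t, t⟩ cannot yield e as functor, so [Mia [[sleeps Rome] [smiled dog]]] : ⟨⟨t, t⟩, e⟩.
[Mia [[sleeps Rome] [smiled dog]]] is required to be ⟨⟨t, t⟩, e⟩. [[sleeps Rome] [smiled dog]] : ⟨e, t⟩ cannot yield ⟨⟨t, t⟩, e⟩ as functor, so Mia : ⟨⟨e, t⟩, ⟨⟨t, t⟩, e⟩⟩.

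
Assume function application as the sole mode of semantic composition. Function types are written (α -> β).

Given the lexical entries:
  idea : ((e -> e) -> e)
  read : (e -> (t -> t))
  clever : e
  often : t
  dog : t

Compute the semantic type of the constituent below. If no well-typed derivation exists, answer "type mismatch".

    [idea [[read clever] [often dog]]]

[read clever]: (e -> (t -> t)) applied to e yields (t -> t).
At [often dog]: neither t nor t can take the other as argument; the node is ill-typed.

type mismatch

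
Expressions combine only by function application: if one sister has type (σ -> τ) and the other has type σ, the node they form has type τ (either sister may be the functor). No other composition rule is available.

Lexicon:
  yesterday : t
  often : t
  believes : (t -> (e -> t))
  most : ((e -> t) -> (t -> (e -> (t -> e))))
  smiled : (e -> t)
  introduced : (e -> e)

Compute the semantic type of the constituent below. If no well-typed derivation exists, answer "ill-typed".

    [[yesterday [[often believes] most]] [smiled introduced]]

ill-typed

[often believes]: functor believes : (t -> (e -> t)), argument often : t; result (e -> t).
[[often believes] most]: functor most : ((e -> t) -> (t -> (e -> (t -> e)))), argument [often believes] : (e -> t); result (t -> (e -> (t -> e))).
[yesterday [[often believes] most]]: functor [[often believes] most] : (t -> (e -> (t -> e))), argument yesterday : t; result (e -> (t -> e)).
At [smiled introduced]: neither (e -> t) nor (e -> e) can take the other as argument; the node is ill-typed.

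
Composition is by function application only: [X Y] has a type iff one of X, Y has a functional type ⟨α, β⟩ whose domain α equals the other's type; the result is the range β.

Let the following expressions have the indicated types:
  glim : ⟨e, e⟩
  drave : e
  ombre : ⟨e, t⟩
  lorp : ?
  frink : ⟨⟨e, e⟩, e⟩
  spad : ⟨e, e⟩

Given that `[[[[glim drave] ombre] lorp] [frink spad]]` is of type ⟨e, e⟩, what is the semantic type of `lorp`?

At [[[[glim drave] ombre] lorp] [frink spad]] (required: ⟨e, e⟩): [frink spad] is e, which is not a function with range ⟨e, e⟩; hence [[[glim drave] ombre] lorp] is the functor — type ⟨e, ⟨e, e⟩⟩.
At [[[glim drave] ombre] lorp] (required: ⟨e, ⟨e, e⟩⟩): [[glim drave] ombre] is t, which is not a function with range ⟨e, ⟨e, e⟩⟩; hence lorp is the functor — type ⟨t, ⟨e, ⟨e, e⟩⟩⟩.

⟨t, ⟨e, ⟨e, e⟩⟩⟩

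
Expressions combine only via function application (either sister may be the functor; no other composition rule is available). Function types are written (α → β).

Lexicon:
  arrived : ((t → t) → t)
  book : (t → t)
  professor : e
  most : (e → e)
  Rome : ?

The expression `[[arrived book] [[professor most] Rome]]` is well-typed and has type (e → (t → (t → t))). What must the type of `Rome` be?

[[arrived book] [[professor most] Rome]] must have type (e → (t → (t → t))). The sister [arrived book] has type t; that is not a function onto (e → (t → (t → t))), so [[professor most] Rome] must be the functor, of type (t → (e → (t → (t → t)))).
[[professor most] Rome] must have type (t → (e → (t → (t → t)))). The sister [professor most] has type e; that is not a function onto (t → (e → (t → (t → t)))), so Rome must be the functor, of type (e → (t → (e → (t → (t → t))))).

(e → (t → (e → (t → (t → t)))))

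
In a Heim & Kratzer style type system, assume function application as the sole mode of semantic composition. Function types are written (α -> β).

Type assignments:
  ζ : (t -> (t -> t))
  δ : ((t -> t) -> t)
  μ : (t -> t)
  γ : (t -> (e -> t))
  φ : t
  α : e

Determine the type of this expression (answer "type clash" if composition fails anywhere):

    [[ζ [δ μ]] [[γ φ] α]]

t

[δ μ]: δ is ((t -> t) -> t), μ is (t -> t); result t.
[ζ [δ μ]]: ζ is (t -> (t -> t)), [δ μ] is t; result (t -> t).
[γ φ]: γ is (t -> (e -> t)), φ is t; result (e -> t).
[[γ φ] α]: [γ φ] is (e -> t), α is e; result t.
[[ζ [δ μ]] [[γ φ] α]]: [ζ [δ μ]] is (t -> t), [[γ φ] α] is t; result t.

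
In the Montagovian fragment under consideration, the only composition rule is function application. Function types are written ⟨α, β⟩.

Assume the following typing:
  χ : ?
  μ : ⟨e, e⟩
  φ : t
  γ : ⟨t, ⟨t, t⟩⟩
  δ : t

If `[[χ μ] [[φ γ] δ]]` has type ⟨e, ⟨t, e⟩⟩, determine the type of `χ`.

⟨⟨e, e⟩, ⟨t, ⟨e, ⟨t, e⟩⟩⟩⟩

At [[χ μ] [[φ γ] δ]] (required: ⟨e, ⟨t, e⟩⟩): [[φ γ] δ] is t, which is not a function with range ⟨e, ⟨t, e⟩⟩; hence [χ μ] is the functor — type ⟨t, ⟨e, ⟨t, e⟩⟩⟩.
At [χ μ] (required: ⟨t, ⟨e, ⟨t, e⟩⟩⟩): μ is ⟨e, e⟩, which is not a function with range ⟨t, ⟨e, ⟨t, e⟩⟩⟩; hence χ is the functor — type ⟨⟨e, e⟩, ⟨t, ⟨e, ⟨t, e⟩⟩⟩⟩.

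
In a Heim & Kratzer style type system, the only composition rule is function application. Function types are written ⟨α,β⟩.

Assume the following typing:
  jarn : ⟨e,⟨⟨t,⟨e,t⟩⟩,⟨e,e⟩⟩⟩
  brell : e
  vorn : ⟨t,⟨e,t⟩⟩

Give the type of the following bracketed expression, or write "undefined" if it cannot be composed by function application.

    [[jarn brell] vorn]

[jarn brell]: functor jarn : ⟨e,⟨⟨t,⟨e,t⟩⟩,⟨e,e⟩⟩⟩, argument brell : e; result ⟨⟨t,⟨e,t⟩⟩,⟨e,e⟩⟩.
[[jarn brell] vorn]: functor [jarn brell] : ⟨⟨t,⟨e,t⟩⟩,⟨e,e⟩⟩, argument vorn : ⟨t,⟨e,t⟩⟩; result ⟨e,e⟩.

⟨e,e⟩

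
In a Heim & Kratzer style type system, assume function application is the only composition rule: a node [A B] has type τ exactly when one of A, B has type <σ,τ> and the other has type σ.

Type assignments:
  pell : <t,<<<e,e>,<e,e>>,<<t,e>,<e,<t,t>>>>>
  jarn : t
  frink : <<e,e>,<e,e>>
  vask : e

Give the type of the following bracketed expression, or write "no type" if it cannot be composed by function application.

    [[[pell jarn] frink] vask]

[pell jarn] — pell of type <t,<<<e,e>,<e,e>>,<<t,e>,<e,<t,t>>>>> combines with jarn of type t: type <<<e,e>,<e,e>>,<<t,e>,<e,<t,t>>>>.
[[pell jarn] frink] — [pell jarn] of type <<<e,e>,<e,e>>,<<t,e>,<e,<t,t>>>> combines with frink of type <<e,e>,<e,e>>: type <<t,e>,<e,<t,t>>>.
[[[pell jarn] frink] vask]: <<t,e>,<e,<t,t>>> and e cannot combine by function application — type clash.

no type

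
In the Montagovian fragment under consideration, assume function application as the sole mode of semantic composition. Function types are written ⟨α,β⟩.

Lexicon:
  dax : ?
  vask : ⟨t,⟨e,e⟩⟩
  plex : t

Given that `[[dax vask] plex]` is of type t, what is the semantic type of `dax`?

⟨⟨t,⟨e,e⟩⟩,⟨t,t⟩⟩

For [[dax vask] plex] to have type t with plex of type t, [dax vask] must be the function: [dax vask] : ⟨t,t⟩.
For [dax vask] to have type ⟨t,t⟩ with vask of type ⟨t,⟨e,e⟩⟩, dax must be the function: dax : ⟨⟨t,⟨e,e⟩⟩,⟨t,t⟩⟩.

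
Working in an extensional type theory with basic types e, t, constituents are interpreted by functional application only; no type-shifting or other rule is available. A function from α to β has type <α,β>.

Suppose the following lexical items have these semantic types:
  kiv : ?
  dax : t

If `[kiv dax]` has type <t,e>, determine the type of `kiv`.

[kiv dax] is required to be <t,e>. dax : t cannot yield <t,e> as functor, so kiv : <t,<t,e>>.

<t,<t,e>>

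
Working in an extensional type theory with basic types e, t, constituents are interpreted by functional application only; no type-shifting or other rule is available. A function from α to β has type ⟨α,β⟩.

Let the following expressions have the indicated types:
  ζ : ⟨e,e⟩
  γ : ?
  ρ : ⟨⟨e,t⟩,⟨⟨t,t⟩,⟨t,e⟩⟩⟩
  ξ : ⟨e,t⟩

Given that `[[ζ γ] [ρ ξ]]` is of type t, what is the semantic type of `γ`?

⟨⟨e,e⟩,⟨⟨⟨t,t⟩,⟨t,e⟩⟩,t⟩⟩

[[ζ γ] [ρ ξ]] must have type t. The sister [ρ ξ] has type ⟨⟨t,t⟩,⟨t,e⟩⟩; that is not a function onto t, so [ζ γ] must be the functor, of type ⟨⟨⟨t,t⟩,⟨t,e⟩⟩,t⟩.
[ζ γ] must have type ⟨⟨⟨t,t⟩,⟨t,e⟩⟩,t⟩. The sister ζ has type ⟨e,e⟩; that is not a function onto ⟨⟨⟨t,t⟩,⟨t,e⟩⟩,t⟩, so γ must be the functor, of type ⟨⟨e,e⟩,⟨⟨⟨t,t⟩,⟨t,e⟩⟩,t⟩⟩.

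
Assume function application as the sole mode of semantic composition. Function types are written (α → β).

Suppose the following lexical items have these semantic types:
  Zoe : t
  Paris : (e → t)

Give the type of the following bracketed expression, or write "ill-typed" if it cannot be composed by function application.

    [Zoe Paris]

ill-typed

At [Zoe Paris]: neither t nor (e → t) can take the other as argument; the node is ill-typed.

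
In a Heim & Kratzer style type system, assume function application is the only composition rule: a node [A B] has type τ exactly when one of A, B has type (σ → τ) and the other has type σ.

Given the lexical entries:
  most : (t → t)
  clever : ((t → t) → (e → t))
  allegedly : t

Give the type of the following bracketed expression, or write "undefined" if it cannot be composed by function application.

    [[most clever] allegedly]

[most clever]: ((t → t) → (e → t)) applied to (t → t) yields (e → t).
[[most clever] allegedly]: (e → t) with t — neither is a function whose domain matches the other; composition fails here.

undefined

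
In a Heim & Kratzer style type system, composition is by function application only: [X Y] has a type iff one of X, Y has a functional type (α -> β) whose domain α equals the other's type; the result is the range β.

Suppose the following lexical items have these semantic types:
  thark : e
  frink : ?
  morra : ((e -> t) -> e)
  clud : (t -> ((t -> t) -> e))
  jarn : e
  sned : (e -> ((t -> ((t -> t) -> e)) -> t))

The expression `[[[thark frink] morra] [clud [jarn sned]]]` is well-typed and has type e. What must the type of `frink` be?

[[[thark frink] morra] [clud [jarn sned]]] is required to be e. [clud [jarn sned]] : t cannot yield e as functor, so [[thark frink] morra] : (t -> e).
[[thark frink] morra] is required to be (t -> e). morra : ((e -> t) -> e) cannot yield (t -> e) as functor, so [thark frink] : (((e -> t) -> e) -> (t -> e)).
[thark frink] is required to be (((e -> t) -> e) -> (t -> e)). thark : e cannot yield (((e -> t) -> e) -> (t -> e)) as functor, so frink : (e -> (((e -> t) -> e) -> (t -> e))).

(e -> (((e -> t) -> e) -> (t -> e)))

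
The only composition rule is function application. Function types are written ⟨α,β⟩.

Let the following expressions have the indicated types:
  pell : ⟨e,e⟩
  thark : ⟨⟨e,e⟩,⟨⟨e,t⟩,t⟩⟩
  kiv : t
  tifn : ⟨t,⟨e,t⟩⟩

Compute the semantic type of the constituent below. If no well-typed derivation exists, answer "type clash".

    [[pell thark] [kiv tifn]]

t

[pell thark]: thark is ⟨⟨e,e⟩,⟨⟨e,t⟩,t⟩⟩, pell is ⟨e,e⟩; result ⟨⟨e,t⟩,t⟩.
[kiv tifn]: tifn is ⟨t,⟨e,t⟩⟩, kiv is t; result ⟨e,t⟩.
[[pell thark] [kiv tifn]]: [pell thark] is ⟨⟨e,t⟩,t⟩, [kiv tifn] is ⟨e,t⟩; result t.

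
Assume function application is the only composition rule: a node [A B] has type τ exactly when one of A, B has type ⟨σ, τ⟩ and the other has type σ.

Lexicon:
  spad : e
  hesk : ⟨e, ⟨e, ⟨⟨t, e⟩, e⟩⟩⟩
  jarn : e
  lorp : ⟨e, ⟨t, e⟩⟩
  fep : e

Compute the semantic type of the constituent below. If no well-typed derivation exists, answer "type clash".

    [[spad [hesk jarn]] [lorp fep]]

[hesk jarn]: functor hesk : ⟨e, ⟨e, ⟨⟨t, e⟩, e⟩⟩⟩, argument jarn : e; result ⟨e, ⟨⟨t, e⟩, e⟩⟩.
[spad [hesk jarn]]: functor [hesk jarn] : ⟨e, ⟨⟨t, e⟩, e⟩⟩, argument spad : e; result ⟨⟨t, e⟩, e⟩.
[lorp fep]: functor lorp : ⟨e, ⟨t, e⟩⟩, argument fep : e; result ⟨t, e⟩.
[[spad [hesk jarn]] [lorp fep]]: functor [spad [hesk jarn]] : ⟨⟨t, e⟩, e⟩, argument [lorp fep] : ⟨t, e⟩; result e.

e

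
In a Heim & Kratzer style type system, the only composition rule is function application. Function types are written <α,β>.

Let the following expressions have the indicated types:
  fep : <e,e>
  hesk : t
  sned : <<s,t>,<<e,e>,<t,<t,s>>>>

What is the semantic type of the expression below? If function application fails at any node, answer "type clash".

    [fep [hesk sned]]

type clash

At [hesk sned]: neither t nor <<s,t>,<<e,e>,<t,<t,s>>>> can take the other as argument; the node is ill-typed.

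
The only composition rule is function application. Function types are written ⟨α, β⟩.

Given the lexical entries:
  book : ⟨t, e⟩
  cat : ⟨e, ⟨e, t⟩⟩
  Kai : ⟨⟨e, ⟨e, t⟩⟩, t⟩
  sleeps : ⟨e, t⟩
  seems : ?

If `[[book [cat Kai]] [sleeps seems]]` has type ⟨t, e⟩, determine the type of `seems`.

For [[book [cat Kai]] [sleeps seems]] to have type ⟨t, e⟩ with [book [cat Kai]] of type e, [sleeps seems] must be the function: [sleeps seems] : ⟨e, ⟨t, e⟩⟩.
For [sleeps seems] to have type ⟨e, ⟨t, e⟩⟩ with sleeps of type ⟨e, t⟩, seems must be the function: seems : ⟨⟨e, t⟩, ⟨e, ⟨t, e⟩⟩⟩.

⟨⟨e, t⟩, ⟨e, ⟨t, e⟩⟩⟩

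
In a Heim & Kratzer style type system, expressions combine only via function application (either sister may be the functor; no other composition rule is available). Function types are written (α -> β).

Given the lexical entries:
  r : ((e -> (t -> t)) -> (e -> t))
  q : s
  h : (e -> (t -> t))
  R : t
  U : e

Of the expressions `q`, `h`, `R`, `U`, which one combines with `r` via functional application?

h

q : s — neither side's domain matches the other.
h — combines: r : ((e -> (t -> t)) -> (e -> t)) takes h : (e -> (t -> t)) as argument, giving (e -> t).
R : t — neither side's domain matches the other.
U : e — neither side's domain matches the other.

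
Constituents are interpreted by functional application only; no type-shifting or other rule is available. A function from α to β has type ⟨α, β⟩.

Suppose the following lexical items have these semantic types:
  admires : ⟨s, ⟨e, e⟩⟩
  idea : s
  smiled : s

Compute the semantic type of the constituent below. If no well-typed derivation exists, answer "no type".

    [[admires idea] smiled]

[admires idea]: admires is ⟨s, ⟨e, e⟩⟩, idea is s; result ⟨e, e⟩.
[[admires idea] smiled]: ⟨e, e⟩ and s cannot combine by function application — type clash.

no type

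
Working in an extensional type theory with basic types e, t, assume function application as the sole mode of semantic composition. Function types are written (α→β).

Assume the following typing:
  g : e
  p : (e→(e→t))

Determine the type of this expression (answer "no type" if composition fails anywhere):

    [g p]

(e→t)

[g p]: p is (e→(e→t)), g is e; result (e→t).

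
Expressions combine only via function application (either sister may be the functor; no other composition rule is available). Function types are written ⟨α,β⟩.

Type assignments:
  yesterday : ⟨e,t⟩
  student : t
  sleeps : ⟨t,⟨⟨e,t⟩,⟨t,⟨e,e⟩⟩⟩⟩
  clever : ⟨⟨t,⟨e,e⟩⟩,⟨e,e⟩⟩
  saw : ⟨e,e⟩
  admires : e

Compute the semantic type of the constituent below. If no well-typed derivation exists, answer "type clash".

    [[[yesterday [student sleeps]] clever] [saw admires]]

e

[student sleeps]: sleeps is ⟨t,⟨⟨e,t⟩,⟨t,⟨e,e⟩⟩⟩⟩, student is t; result ⟨⟨e,t⟩,⟨t,⟨e,e⟩⟩⟩.
[yesterday [student sleeps]]: [student sleeps] is ⟨⟨e,t⟩,⟨t,⟨e,e⟩⟩⟩, yesterday is ⟨e,t⟩; result ⟨t,⟨e,e⟩⟩.
[[yesterday [student sleeps]] clever]: clever is ⟨⟨t,⟨e,e⟩⟩,⟨e,e⟩⟩, [yesterday [student sleeps]] is ⟨t,⟨e,e⟩⟩; result ⟨e,e⟩.
[saw admires]: saw is ⟨e,e⟩, admires is e; result e.
[[[yesterday [student sleeps]] clever] [saw admires]]: [[yesterday [student sleeps]] clever] is ⟨e,e⟩, [saw admires] is e; result e.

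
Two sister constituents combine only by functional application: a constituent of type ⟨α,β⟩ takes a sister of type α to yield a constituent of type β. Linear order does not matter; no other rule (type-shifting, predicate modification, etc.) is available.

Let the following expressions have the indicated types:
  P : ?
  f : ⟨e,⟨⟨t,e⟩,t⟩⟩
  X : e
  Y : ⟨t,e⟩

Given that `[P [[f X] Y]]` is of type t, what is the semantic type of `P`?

[P [[f X] Y]] is required to be t. [[f X] Y] : t cannot yield t as functor, so P : ⟨t,t⟩.

⟨t,t⟩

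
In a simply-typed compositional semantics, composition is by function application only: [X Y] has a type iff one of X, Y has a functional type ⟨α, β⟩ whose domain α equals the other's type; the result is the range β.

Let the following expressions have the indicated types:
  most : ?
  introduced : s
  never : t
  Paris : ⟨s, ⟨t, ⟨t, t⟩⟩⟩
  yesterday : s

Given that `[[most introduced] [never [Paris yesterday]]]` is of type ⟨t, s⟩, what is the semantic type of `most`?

⟨s, ⟨⟨t, t⟩, ⟨t, s⟩⟩⟩

For [[most introduced] [never [Paris yesterday]]] to have type ⟨t, s⟩ with [never [Paris yesterday]] of type ⟨t, t⟩, [most introduced] must be the function: [most introduced] : ⟨⟨t, t⟩, ⟨t, s⟩⟩.
For [most introduced] to have type ⟨⟨t, t⟩, ⟨t, s⟩⟩ with introduced of type s, most must be the function: most : ⟨s, ⟨⟨t, t⟩, ⟨t, s⟩⟩⟩.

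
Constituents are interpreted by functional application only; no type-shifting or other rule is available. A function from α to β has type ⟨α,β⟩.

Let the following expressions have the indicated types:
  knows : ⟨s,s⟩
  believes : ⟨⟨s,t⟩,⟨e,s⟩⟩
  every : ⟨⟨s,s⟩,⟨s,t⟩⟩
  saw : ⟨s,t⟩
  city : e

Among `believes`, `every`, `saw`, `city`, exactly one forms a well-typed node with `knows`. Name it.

every

believes : ⟨⟨s,t⟩,⟨e,s⟩⟩ — does not combine with knows.
every — combines: every : ⟨⟨s,s⟩,⟨s,t⟩⟩ takes knows : ⟨s,s⟩ as argument, giving ⟨s,t⟩.
saw : ⟨s,t⟩ — does not combine with knows.
city : e — does not combine with knows.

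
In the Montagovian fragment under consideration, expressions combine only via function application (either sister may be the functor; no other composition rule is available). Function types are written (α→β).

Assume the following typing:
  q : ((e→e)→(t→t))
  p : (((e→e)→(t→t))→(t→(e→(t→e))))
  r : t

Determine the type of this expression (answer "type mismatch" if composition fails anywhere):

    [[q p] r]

At [q p], p : (((e→e)→(t→t))→(t→(e→(t→e)))) takes q : ((e→e)→(t→t)), giving (t→(e→(t→e))).
At [[q p] r], [q p] : (t→(e→(t→e))) takes r : t, giving (e→(t→e)).

(e→(t→e))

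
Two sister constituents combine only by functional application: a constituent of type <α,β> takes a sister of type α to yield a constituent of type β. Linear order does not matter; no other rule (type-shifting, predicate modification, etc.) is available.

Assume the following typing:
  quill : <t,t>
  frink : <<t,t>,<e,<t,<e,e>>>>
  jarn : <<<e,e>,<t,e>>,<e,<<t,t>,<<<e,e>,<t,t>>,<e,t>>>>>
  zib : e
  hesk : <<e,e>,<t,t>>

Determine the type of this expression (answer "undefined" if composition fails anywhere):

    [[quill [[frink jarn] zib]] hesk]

[frink jarn]: <<t,t>,<e,<t,<e,e>>>> with <<<e,e>,<t,e>>,<e,<<t,t>,<<<e,e>,<t,t>>,<e,t>>>>> — neither is a function whose domain matches the other; composition fails here.

undefined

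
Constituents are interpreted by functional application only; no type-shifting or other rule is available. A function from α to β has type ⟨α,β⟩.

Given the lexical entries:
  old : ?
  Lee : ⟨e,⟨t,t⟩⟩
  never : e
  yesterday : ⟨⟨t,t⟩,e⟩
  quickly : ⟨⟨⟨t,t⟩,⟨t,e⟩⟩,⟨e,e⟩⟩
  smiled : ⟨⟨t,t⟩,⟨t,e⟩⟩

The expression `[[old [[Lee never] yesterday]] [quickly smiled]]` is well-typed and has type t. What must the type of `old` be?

⟨e,⟨⟨e,e⟩,t⟩⟩

[[old [[Lee never] yesterday]] [quickly smiled]] is required to be t. [quickly smiled] : ⟨e,e⟩ cannot yield t as functor, so [old [[Lee never] yesterday]] : ⟨⟨e,e⟩,t⟩.
[old [[Lee never] yesterday]] is required to be ⟨⟨e,e⟩,t⟩. [[Lee never] yesterday] : e cannot yield ⟨⟨e,e⟩,t⟩ as functor, so old : ⟨e,⟨⟨e,e⟩,t⟩⟩.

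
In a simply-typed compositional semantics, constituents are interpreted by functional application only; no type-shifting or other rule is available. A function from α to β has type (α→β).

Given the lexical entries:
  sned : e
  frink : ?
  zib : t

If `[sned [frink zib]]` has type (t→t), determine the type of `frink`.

(t→(e→(t→t)))

[sned [frink zib]] is required to be (t→t). sned : e cannot yield (t→t) as functor, so [frink zib] : (e→(t→t)).
[frink zib] is required to be (e→(t→t)). zib : t cannot yield (e→(t→t)) as functor, so frink : (t→(e→(t→t))).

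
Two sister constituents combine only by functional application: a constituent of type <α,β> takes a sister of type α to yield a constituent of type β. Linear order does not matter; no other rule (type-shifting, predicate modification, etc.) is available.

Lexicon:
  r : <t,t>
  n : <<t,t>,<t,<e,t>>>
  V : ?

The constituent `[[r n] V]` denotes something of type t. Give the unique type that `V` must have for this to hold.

[[r n] V] is required to be t. [r n] : <t,<e,t>> cannot yield t as functor, so V : <<t,<e,t>>,t>.

<<t,<e,t>>,t>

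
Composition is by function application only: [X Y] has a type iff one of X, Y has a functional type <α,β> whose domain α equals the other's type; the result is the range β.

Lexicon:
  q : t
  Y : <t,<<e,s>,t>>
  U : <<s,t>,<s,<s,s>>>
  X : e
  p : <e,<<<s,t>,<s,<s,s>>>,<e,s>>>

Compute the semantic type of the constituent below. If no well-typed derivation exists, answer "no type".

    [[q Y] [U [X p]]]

t

[q Y]: <t,<<e,s>,t>> applied to t yields <<e,s>,t>.
[X p]: <e,<<<s,t>,<s,<s,s>>>,<e,s>>> applied to e yields <<<s,t>,<s,<s,s>>>,<e,s>>.
[U [X p]]: <<<s,t>,<s,<s,s>>>,<e,s>> applied to <<s,t>,<s,<s,s>>> yields <e,s>.
[[q Y] [U [X p]]]: <<e,s>,t> applied to <e,s> yields t.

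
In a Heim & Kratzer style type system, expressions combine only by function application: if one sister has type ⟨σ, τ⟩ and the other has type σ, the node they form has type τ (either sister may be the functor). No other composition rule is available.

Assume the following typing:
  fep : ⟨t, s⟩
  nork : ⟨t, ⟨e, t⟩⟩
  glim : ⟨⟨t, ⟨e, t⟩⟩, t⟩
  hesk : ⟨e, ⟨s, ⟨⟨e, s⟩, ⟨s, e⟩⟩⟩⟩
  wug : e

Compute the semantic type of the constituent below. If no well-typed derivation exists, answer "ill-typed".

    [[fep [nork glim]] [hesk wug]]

[nork glim]: functor glim : ⟨⟨t, ⟨e, t⟩⟩, t⟩, argument nork : ⟨t, ⟨e, t⟩⟩; result t.
[fep [nork glim]]: functor fep : ⟨t, s⟩, argument [nork glim] : t; result s.
[hesk wug]: functor hesk : ⟨e, ⟨s, ⟨⟨e, s⟩, ⟨s, e⟩⟩⟩⟩, argument wug : e; result ⟨s, ⟨⟨e, s⟩, ⟨s, e⟩⟩⟩.
[[fep [nork glim]] [hesk wug]]: functor [hesk wug] : ⟨s, ⟨⟨e, s⟩, ⟨s, e⟩⟩⟩, argument [fep [nork glim]] : s; result ⟨⟨e, s⟩, ⟨s, e⟩⟩.

⟨⟨e, s⟩, ⟨s, e⟩⟩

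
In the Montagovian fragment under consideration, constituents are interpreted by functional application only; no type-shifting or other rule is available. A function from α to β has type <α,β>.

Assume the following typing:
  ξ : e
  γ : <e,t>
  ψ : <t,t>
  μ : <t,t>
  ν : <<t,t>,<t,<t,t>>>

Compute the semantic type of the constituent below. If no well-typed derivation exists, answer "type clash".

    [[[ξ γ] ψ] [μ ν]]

<t,t>

[ξ γ]: <e,t> applied to e yields t.
[[ξ γ] ψ]: <t,t> applied to t yields t.
[μ ν]: <<t,t>,<t,<t,t>>> applied to <t,t> yields <t,<t,t>>.
[[[ξ γ] ψ] [μ ν]]: <t,<t,t>> applied to t yields <t,t>.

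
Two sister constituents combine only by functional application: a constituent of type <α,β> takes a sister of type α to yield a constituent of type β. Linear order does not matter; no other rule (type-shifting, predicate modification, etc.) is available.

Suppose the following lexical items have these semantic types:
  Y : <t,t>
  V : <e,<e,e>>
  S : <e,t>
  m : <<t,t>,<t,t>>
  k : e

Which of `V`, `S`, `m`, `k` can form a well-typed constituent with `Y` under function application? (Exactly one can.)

m

V : <e,<e,e>> — does not combine with Y.
S : <e,t> — does not combine with Y.
m — combines: m : <<t,t>,<t,t>> takes Y : <t,t> as argument, giving <t,t>.
k : e — does not combine with Y.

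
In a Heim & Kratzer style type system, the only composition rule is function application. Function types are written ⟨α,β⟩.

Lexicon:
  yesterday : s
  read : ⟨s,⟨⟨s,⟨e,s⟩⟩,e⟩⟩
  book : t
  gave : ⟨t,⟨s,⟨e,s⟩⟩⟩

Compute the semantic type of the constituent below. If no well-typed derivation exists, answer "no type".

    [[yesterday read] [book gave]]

e

[yesterday read]: functor read : ⟨s,⟨⟨s,⟨e,s⟩⟩,e⟩⟩, argument yesterday : s; result ⟨⟨s,⟨e,s⟩⟩,e⟩.
[book gave]: functor gave : ⟨t,⟨s,⟨e,s⟩⟩⟩, argument book : t; result ⟨s,⟨e,s⟩⟩.
[[yesterday read] [book gave]]: functor [yesterday read] : ⟨⟨s,⟨e,s⟩⟩,e⟩, argument [book gave] : ⟨s,⟨e,s⟩⟩; result e.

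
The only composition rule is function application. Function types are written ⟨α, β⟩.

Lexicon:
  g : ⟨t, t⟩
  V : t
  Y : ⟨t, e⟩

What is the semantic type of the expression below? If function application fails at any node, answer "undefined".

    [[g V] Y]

e

At [g V], g : ⟨t, t⟩ takes V : t, giving t.
At [[g V] Y], Y : ⟨t, e⟩ takes [g V] : t, giving e.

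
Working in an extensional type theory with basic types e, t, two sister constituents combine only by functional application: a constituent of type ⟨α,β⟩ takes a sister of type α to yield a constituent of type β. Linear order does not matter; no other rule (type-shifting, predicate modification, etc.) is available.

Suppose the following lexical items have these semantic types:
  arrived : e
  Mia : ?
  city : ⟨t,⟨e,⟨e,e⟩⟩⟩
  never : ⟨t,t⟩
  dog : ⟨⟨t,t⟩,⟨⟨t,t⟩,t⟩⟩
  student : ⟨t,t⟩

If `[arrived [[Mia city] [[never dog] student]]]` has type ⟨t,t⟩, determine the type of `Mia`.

At [arrived [[Mia city] [[never dog] student]]] (required: ⟨t,t⟩): arrived is e, which is not a function with range ⟨t,t⟩; hence [[Mia city] [[never dog] student]] is the functor — type ⟨e,⟨t,t⟩⟩.
At [[Mia city] [[never dog] student]] (required: ⟨e,⟨t,t⟩⟩): [[never dog] student] is t, which is not a function with range ⟨e,⟨t,t⟩⟩; hence [Mia city] is the functor — type ⟨t,⟨e,⟨t,t⟩⟩⟩.
At [Mia city] (required: ⟨t,⟨e,⟨t,t⟩⟩⟩): city is ⟨t,⟨e,⟨e,e⟩⟩⟩, which is not a function with range ⟨t,⟨e,⟨t,t⟩⟩⟩; hence Mia is the functor — type ⟨⟨t,⟨e,⟨e,e⟩⟩⟩,⟨t,⟨e,⟨t,t⟩⟩⟩⟩.

⟨⟨t,⟨e,⟨e,e⟩⟩⟩,⟨t,⟨e,⟨t,t⟩⟩⟩⟩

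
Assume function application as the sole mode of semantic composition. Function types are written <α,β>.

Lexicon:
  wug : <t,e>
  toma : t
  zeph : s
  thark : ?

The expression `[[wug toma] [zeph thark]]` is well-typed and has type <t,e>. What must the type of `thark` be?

[[wug toma] [zeph thark]] is required to be <t,e>. [wug toma] : e cannot yield <t,e> as functor, so [zeph thark] : <e,<t,e>>.
[zeph thark] is required to be <e,<t,e>>. zeph : s cannot yield <e,<t,e>> as functor, so thark : <s,<e,<t,e>>>.

<s,<e,<t,e>>>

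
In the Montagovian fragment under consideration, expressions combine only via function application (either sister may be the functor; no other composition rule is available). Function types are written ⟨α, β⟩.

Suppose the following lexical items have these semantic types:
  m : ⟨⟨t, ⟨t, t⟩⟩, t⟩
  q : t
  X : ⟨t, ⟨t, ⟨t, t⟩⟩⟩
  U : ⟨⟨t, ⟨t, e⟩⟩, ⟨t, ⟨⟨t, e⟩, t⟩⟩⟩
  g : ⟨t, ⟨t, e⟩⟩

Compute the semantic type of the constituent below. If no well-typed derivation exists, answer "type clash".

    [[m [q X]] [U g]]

At [q X], X : ⟨t, ⟨t, ⟨t, t⟩⟩⟩ takes q : t, giving ⟨t, ⟨t, t⟩⟩.
At [m [q X]], m : ⟨⟨t, ⟨t, t⟩⟩, t⟩ takes [q X] : ⟨t, ⟨t, t⟩⟩, giving t.
At [U g], U : ⟨⟨t, ⟨t, e⟩⟩, ⟨t, ⟨⟨t, e⟩, t⟩⟩⟩ takes g : ⟨t, ⟨t, e⟩⟩, giving ⟨t, ⟨⟨t, e⟩, t⟩⟩.
At [[m [q X]] [U g]], [U g] : ⟨t, ⟨⟨t, e⟩, t⟩⟩ takes [m [q X]] : t, giving ⟨⟨t, e⟩, t⟩.

⟨⟨t, e⟩, t⟩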